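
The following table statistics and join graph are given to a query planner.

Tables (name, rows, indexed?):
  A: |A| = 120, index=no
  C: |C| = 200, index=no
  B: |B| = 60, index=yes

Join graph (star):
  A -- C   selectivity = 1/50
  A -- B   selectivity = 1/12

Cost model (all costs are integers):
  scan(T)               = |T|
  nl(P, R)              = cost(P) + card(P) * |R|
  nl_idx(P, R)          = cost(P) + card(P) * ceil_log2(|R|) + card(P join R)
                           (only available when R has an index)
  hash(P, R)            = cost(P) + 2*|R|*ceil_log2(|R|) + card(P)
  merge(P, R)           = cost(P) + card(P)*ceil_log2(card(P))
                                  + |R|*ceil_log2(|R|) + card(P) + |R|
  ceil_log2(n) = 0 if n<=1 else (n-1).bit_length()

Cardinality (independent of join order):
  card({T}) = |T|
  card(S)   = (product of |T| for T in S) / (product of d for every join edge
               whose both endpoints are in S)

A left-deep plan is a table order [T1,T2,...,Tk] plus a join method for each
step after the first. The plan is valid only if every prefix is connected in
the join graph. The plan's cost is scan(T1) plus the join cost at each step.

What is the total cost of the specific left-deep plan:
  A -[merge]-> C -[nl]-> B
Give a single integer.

31680

step 1: scan A: cost=120, card=120
step 2: join C via merge
    card(P join C) = 120*200/(50) = 480
    cost = 120 + 120*7 + 200*8 + 120 + 200 = 2880
step 3: join B via nl
    card(P join B) = 480*60/(12) = 2400
    cost = 2880 + 480*60 = 31680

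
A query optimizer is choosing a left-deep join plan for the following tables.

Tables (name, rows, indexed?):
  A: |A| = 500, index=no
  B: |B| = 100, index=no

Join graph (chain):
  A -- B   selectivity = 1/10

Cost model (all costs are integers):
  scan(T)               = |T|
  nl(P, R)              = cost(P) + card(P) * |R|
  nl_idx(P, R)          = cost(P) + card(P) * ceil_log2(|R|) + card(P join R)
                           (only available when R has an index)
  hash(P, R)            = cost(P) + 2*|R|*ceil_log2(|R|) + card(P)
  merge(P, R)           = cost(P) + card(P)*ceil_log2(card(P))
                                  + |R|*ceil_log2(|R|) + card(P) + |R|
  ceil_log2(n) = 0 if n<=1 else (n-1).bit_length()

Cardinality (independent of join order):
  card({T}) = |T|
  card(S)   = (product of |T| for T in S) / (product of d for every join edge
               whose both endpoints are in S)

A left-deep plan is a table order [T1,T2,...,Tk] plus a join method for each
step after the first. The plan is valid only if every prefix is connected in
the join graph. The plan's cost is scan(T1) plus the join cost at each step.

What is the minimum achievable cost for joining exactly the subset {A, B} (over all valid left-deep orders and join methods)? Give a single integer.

Selinger DP over subsets of {A,B}:
  {A}: scan cost=500, card=500
  {B}: scan cost=100, card=100
  {AB}: card=5000; try (B,hash)→2400, (A,merge)→5900, (B,merge)→6300, (A,hash)→9200, (A,nl)→50100, (B,nl)→50500; best=2400 via (B,hash)

2400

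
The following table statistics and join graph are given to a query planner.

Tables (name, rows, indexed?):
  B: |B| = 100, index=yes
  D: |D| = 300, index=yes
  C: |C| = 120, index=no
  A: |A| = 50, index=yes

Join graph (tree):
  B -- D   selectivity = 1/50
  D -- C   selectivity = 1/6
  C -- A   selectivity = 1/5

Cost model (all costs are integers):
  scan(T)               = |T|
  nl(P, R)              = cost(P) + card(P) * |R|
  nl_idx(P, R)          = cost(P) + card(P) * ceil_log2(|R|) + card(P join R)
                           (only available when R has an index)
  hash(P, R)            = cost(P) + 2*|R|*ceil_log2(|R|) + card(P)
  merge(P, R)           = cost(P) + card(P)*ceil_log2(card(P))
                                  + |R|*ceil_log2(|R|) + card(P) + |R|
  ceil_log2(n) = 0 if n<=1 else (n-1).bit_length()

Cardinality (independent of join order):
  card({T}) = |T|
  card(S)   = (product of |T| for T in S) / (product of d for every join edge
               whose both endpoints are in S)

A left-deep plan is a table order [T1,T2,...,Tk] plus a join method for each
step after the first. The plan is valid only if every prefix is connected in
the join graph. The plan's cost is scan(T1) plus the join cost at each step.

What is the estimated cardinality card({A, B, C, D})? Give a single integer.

120000

Tables in S: A(50), B(100), C(120), D(300)
Edges inside S: B-D(d=50), D-C(d=6), C-A(d=5)
numerator = 50 * 100 * 120 * 300 = 180000000
denominator = 50 * 6 * 5 = 1500
card(S) = 180000000 / 1500 = 120000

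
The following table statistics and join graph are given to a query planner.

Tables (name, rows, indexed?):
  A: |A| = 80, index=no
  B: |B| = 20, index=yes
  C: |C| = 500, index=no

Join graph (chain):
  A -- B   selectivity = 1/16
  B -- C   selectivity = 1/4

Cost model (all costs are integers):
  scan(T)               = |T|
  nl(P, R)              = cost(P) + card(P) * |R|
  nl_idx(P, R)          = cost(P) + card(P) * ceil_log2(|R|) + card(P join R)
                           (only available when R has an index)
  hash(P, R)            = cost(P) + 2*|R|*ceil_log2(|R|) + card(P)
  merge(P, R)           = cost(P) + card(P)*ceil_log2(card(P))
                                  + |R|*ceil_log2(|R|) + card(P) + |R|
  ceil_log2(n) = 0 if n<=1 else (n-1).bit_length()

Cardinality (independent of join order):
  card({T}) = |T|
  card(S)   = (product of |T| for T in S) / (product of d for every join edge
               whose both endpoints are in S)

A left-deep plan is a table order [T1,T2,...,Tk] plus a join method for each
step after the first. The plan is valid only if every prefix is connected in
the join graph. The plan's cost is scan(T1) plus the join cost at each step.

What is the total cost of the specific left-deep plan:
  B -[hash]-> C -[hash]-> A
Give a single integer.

12660

step 1: scan B: cost=20, card=20
step 2: join C via hash
    card(P join C) = 20*500/(4) = 2500
    cost = 20 + 2*500*9 + 20 = 9040
step 3: join A via hash
    card(P join A) = 2500*80/(16) = 12500
    cost = 9040 + 2*80*7 + 2500 = 12660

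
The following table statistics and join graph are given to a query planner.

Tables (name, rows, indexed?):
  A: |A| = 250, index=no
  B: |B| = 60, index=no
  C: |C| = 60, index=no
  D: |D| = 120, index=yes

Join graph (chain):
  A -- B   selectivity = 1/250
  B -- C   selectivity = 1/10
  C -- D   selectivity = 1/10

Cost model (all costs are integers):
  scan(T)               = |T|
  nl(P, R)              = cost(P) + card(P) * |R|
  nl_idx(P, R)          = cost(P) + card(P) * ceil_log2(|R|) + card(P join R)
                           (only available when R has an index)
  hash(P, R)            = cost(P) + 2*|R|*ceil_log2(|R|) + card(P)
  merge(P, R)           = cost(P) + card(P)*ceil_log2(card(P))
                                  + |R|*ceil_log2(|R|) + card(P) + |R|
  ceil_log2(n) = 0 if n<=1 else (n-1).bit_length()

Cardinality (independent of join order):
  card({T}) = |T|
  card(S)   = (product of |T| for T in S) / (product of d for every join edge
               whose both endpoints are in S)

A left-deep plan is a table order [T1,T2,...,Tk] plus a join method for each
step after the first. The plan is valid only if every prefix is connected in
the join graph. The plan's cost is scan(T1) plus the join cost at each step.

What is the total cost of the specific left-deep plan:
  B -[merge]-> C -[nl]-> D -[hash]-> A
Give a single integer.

52420

step 1: scan B: cost=60, card=60
step 2: join C via merge
    card(P join C) = 60*60/(10) = 360
    cost = 60 + 60*6 + 60*6 + 60 + 60 = 900
step 3: join D via nl
    card(P join D) = 360*120/(10) = 4320
    cost = 900 + 360*120 = 44100
step 4: join A via hash
    card(P join A) = 4320*250/(250) = 4320
    cost = 44100 + 2*250*8 + 4320 = 52420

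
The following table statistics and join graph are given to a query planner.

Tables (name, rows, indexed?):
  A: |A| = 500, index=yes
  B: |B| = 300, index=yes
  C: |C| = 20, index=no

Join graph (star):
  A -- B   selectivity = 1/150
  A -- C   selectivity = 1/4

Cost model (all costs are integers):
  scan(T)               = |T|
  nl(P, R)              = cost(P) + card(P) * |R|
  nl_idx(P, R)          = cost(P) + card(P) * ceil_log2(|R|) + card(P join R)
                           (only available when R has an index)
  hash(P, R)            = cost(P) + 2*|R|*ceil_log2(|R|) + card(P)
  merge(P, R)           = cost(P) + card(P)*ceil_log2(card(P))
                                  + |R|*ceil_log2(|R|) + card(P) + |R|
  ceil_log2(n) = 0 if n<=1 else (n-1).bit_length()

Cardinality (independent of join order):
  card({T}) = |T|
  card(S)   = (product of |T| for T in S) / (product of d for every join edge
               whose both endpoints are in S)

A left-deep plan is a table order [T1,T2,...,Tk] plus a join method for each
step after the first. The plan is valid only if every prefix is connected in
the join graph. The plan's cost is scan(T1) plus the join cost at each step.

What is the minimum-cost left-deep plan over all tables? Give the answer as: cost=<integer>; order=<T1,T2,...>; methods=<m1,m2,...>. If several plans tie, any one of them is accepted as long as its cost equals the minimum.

cost=5200; order=B,A,C; methods=nl_idx,hash

Selinger DP (subsets sized 1..n):
  {A}: scan cost=500, card=500
  {B}: scan cost=300, card=300
  {C}: scan cost=20, card=20
  {AB}: card=1000; try (A,nl_idx)→4000, (B,nl_idx)→6000, (B,hash)→6400, (A,merge)→8300, (B,merge)→8500, (A,hash)→9600 …(+2); best=4000 via (A,nl_idx)
  {AC}: card=2500; try (C,hash)→1200, (A,nl_idx)→2700, (A,merge)→5140, (C,merge)→5620, (A,hash)→9040, (A,nl)→10020 …(+1); best=1200 via (C,hash)
  {ABC}: card=5000; try (C,hash)→5200, (B,hash)→9100, (C,merge)→15120, (C,nl)→24000, (B,nl_idx)→28700, (B,merge)→36700 …(+1); best=5200 via (C,hash)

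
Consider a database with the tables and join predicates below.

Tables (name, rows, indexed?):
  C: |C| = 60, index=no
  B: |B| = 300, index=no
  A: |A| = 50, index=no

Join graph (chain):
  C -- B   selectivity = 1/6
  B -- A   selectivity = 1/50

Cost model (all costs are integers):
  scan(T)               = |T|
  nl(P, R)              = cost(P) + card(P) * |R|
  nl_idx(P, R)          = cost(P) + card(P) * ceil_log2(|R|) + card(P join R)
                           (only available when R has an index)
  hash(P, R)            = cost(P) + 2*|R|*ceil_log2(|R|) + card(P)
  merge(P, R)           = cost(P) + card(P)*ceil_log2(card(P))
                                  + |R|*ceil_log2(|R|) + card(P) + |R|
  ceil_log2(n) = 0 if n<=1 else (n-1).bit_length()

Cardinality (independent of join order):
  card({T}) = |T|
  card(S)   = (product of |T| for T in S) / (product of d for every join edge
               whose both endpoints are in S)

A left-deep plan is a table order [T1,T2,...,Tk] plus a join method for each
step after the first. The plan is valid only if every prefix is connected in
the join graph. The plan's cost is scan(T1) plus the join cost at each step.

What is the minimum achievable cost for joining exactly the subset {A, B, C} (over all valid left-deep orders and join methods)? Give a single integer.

Selinger DP over subsets of {A,B,C}:
  {C}: scan cost=60, card=60
  {B}: scan cost=300, card=300
  {A}: scan cost=50, card=50
  {BC}: card=3000; try (C,hash)→1320, (B,merge)→3480, (C,merge)→3720, (B,hash)→5520, (B,nl)→18060, (C,nl)→18300; best=1320 via (C,hash)
  {AB}: card=300; try (A,hash)→1200, (B,merge)→3400, (A,merge)→3650, (B,hash)→5500, (B,nl)→15050, (A,nl)→15300; best=1200 via (A,hash)
  {ABC}: card=3000; try (C,hash)→2220, (C,merge)→4620, (A,hash)→4920, (C,nl)→19200, (A,merge)→40670, (A,nl)→151320; best=2220 via (C,hash)

2220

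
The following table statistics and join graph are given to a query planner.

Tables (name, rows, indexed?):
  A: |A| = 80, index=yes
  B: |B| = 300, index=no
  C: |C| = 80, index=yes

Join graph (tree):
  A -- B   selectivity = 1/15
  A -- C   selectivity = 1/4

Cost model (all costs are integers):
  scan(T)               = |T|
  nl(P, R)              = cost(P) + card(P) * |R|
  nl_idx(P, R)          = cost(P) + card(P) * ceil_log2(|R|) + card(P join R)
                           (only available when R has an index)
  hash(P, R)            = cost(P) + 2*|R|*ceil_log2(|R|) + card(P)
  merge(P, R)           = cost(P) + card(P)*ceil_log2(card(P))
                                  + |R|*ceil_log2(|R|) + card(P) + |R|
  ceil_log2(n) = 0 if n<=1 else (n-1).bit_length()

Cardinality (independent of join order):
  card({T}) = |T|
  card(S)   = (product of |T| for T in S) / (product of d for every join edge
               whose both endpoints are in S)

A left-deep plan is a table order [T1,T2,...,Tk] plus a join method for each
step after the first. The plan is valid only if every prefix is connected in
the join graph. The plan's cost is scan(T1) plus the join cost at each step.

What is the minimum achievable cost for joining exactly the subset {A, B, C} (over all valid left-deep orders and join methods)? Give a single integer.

Selinger DP over subsets of {A,B,C}:
  {A}: scan cost=80, card=80
  {B}: scan cost=300, card=300
  {C}: scan cost=80, card=80
  {AB}: card=1600; try (A,hash)→1720, (B,merge)→3720, (A,merge)→3940, (A,nl_idx)→4000, (B,hash)→5560, (B,nl)→24080 …(+1); best=1720 via (A,hash)
  {AC}: card=1600; try (C,hash)→1280, (A,hash)→1280, (C,merge)→1360, (A,merge)→1360, (C,nl_idx)→2240, (A,nl_idx)→2240 …(+2); best=1280 via (C,hash)
  {ABC}: card=32000; try (C,hash)→4440, (B,hash)→8280, (C,merge)→21560, (B,merge)→23480, (C,nl_idx)→44920, (C,nl)→129720 …(+1); best=4440 via (C,hash)

4440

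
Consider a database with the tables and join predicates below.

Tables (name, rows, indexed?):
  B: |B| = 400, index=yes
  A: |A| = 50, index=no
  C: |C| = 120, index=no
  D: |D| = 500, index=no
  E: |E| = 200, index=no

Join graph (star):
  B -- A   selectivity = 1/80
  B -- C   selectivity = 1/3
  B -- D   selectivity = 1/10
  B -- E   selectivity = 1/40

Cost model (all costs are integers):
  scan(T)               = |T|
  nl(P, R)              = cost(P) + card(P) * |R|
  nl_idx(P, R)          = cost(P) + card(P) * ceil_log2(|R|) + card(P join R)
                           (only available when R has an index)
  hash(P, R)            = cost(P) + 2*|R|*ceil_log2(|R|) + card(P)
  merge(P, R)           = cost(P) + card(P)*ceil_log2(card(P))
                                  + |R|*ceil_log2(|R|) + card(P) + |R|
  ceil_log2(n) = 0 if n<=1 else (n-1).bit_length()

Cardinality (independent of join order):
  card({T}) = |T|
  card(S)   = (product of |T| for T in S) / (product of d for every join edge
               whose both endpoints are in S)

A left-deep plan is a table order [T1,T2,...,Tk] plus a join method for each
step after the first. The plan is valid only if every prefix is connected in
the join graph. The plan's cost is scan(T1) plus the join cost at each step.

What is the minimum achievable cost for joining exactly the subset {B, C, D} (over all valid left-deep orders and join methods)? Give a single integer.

27480

Selinger DP over subsets of {B,C,D}:
  {B}: scan cost=400, card=400
  {C}: scan cost=120, card=120
  {D}: scan cost=500, card=500
  {BC}: card=16000; try (C,hash)→2480, (B,merge)→5080, (C,merge)→5360, (B,hash)→7440, (B,nl_idx)→17200, (B,nl)→48120 …(+1); best=2480 via (C,hash)
  {BD}: card=20000; try (B,hash)→8200, (D,merge)→9400, (B,merge)→9500, (D,hash)→9800, (B,nl_idx)→25000, (D,nl)→200400 …(+1); best=8200 via (B,hash)
  {BCD}: card=800000; try (D,hash)→27480, (C,hash)→29880, (D,merge)→247480, (C,merge)→329160, (C,nl)→2408200, (D,nl)→8002480; best=27480 via (D,hash)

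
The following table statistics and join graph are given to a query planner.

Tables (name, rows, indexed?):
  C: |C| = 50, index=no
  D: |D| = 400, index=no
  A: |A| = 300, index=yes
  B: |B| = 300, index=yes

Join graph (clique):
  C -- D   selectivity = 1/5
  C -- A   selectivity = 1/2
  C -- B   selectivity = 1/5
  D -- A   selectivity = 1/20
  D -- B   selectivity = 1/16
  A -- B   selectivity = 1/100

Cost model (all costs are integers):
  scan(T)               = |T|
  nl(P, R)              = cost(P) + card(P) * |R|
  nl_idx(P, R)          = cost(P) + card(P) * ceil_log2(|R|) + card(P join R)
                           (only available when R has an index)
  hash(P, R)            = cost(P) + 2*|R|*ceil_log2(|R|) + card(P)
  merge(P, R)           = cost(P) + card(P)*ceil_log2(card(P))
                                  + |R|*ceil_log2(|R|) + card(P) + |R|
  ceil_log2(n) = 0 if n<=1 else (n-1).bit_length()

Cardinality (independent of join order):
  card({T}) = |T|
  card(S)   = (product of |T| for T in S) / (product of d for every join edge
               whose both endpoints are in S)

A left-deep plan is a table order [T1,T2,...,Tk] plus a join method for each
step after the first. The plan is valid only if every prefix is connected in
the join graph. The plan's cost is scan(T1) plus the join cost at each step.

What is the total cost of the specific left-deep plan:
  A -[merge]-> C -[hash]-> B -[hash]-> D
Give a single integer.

step 1: scan A: cost=300, card=300
step 2: join C via merge
    card(P join C) = 300*50/(2) = 7500
    cost = 300 + 300*9 + 50*6 + 300 + 50 = 3650
step 3: join B via hash
    card(P join B) = 7500*300/(5*100) = 4500
    cost = 3650 + 2*300*9 + 7500 = 16550
step 4: join D via hash
    card(P join D) = 4500*400/(5*20*16) = 1125
    cost = 16550 + 2*400*9 + 4500 = 28250

28250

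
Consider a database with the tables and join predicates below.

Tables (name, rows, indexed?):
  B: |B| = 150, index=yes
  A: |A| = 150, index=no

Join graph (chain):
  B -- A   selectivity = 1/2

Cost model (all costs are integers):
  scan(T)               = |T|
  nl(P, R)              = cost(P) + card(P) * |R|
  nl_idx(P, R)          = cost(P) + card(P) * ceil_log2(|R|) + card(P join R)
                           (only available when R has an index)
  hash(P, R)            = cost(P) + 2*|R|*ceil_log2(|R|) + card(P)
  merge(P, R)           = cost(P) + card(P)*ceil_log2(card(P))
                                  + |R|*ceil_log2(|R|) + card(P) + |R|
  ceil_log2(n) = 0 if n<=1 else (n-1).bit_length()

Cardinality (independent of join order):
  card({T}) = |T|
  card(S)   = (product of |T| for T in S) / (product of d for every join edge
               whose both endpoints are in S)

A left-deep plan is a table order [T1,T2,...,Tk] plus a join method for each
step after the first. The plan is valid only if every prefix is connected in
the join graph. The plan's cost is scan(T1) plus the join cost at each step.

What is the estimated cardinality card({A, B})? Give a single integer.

11250

Tables in S: A(150), B(150)
Edges inside S: B-A(d=2)
numerator = 150 * 150 = 22500
denominator = 2 = 2
card(S) = 22500 / 2 = 11250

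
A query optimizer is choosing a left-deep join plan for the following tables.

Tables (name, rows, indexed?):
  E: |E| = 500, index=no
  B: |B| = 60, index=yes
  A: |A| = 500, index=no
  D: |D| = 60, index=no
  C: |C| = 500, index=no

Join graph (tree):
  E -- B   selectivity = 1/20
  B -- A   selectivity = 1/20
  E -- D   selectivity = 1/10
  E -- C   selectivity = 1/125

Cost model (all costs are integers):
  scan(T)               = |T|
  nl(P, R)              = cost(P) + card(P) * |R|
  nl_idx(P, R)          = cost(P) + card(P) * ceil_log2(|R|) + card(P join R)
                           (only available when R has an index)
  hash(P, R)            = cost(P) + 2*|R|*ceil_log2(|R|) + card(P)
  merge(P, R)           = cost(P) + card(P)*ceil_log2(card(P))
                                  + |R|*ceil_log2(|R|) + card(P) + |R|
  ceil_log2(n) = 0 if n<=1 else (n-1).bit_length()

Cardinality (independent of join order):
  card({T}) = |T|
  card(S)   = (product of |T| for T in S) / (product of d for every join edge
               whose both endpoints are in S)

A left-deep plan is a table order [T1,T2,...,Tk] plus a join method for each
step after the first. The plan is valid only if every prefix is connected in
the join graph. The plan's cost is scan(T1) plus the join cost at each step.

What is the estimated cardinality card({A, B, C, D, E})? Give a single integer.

Tables in S: A(500), B(60), C(500), D(60), E(500)
Edges inside S: E-B(d=20), B-A(d=20), E-D(d=10), E-C(d=125)
numerator = 500 * 60 * 500 * 60 * 500 = 450000000000
denominator = 20 * 20 * 10 * 125 = 500000
card(S) = 450000000000 / 500000 = 900000

900000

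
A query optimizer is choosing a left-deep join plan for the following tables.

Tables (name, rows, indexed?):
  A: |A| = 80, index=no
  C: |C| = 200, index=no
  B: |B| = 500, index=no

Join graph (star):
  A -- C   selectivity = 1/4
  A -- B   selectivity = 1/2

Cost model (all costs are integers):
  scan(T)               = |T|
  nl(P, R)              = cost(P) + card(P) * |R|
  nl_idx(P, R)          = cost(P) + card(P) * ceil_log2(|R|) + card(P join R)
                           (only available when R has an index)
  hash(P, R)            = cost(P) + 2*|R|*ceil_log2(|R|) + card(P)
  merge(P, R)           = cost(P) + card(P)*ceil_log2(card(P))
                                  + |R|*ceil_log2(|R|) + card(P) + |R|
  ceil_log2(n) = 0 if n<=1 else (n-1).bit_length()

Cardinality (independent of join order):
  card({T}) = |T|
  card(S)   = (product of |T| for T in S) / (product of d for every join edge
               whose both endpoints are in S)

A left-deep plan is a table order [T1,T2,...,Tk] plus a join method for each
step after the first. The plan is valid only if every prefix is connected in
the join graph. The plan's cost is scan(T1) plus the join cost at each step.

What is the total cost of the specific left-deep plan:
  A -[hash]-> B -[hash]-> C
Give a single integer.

32360

step 1: scan A: cost=80, card=80
step 2: join B via hash
    card(P join B) = 80*500/(2) = 20000
    cost = 80 + 2*500*9 + 80 = 9160
step 3: join C via hash
    card(P join C) = 20000*200/(4) = 1000000
    cost = 9160 + 2*200*8 + 20000 = 32360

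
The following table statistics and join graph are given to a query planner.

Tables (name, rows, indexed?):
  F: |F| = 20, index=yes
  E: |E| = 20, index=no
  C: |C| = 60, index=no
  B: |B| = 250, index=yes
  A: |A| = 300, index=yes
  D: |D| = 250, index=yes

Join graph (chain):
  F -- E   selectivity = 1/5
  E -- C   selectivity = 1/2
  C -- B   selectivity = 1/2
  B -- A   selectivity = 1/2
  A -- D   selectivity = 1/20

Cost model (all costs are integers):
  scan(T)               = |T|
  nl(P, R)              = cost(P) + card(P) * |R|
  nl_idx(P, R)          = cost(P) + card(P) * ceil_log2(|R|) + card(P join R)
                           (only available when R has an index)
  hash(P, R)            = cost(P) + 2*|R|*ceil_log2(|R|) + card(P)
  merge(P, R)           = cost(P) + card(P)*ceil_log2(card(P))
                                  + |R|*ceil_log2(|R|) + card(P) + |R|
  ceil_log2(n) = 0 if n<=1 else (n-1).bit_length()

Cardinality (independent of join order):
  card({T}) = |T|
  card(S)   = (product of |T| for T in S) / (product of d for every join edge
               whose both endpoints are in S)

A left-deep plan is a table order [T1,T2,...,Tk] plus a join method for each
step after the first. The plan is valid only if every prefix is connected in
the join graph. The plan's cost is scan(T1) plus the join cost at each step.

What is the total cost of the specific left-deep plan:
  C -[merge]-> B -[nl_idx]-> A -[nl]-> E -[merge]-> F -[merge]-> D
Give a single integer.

step 1: scan C: cost=60, card=60
step 2: join B via merge
    card(P join B) = 60*250/(2) = 7500
    cost = 60 + 60*6 + 250*8 + 60 + 250 = 2730
step 3: join A via nl_idx
    card(P join A) = 7500*300/(2) = 1125000
    cost = 2730 + 7500*9 + 1125000 = 1195230
step 4: join E via nl
    card(P join E) = 1125000*20/(2) = 11250000
    cost = 1195230 + 1125000*20 = 23695230
step 5: join F via merge
    card(P join F) = 11250000*20/(5) = 45000000
    cost = 23695230 + 11250000*24 + 20*5 + 11250000 + 20 = 304945350
step 6: join D via merge
    card(P join D) = 45000000*250/(20) = 562500000
    cost = 304945350 + 45000000*26 + 250*8 + 45000000 + 250 = 1519947600

1519947600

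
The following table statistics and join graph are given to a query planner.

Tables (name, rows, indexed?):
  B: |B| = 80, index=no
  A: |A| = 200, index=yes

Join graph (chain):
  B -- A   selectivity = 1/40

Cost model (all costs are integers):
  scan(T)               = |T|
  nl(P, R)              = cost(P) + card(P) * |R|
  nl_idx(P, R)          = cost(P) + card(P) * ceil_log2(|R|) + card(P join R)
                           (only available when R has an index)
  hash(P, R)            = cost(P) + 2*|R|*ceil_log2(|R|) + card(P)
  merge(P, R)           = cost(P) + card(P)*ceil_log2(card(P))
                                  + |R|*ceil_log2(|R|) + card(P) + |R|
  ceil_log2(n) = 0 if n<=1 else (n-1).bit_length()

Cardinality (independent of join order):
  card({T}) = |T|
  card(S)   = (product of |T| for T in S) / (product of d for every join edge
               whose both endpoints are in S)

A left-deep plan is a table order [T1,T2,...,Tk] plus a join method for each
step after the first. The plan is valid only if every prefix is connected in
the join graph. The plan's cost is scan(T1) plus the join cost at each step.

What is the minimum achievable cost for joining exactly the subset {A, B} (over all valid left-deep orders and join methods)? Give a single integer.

Selinger DP over subsets of {A,B}:
  {B}: scan cost=80, card=80
  {A}: scan cost=200, card=200
  {AB}: card=400; try (A,nl_idx)→1120, (B,hash)→1520, (A,merge)→2520, (B,merge)→2640, (A,hash)→3360, (A,nl)→16080 …(+1); best=1120 via (A,nl_idx)

1120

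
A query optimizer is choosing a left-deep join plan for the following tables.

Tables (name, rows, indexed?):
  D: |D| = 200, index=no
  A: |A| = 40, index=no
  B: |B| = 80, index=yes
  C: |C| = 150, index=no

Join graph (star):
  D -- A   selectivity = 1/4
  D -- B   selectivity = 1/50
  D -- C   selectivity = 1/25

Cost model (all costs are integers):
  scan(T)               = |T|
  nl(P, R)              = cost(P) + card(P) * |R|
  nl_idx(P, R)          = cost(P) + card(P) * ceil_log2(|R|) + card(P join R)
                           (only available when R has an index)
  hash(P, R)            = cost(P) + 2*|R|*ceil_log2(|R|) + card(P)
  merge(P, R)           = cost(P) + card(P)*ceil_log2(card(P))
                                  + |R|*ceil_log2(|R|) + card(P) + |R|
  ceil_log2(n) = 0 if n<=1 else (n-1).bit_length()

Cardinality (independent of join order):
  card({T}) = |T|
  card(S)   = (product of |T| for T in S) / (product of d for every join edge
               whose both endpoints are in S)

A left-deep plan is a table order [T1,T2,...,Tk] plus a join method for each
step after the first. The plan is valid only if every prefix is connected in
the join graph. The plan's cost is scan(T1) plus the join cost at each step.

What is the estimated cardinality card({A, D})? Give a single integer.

2000

Tables in S: A(40), D(200)
Edges inside S: D-A(d=4)
numerator = 40 * 200 = 8000
denominator = 4 = 4
card(S) = 8000 / 4 = 2000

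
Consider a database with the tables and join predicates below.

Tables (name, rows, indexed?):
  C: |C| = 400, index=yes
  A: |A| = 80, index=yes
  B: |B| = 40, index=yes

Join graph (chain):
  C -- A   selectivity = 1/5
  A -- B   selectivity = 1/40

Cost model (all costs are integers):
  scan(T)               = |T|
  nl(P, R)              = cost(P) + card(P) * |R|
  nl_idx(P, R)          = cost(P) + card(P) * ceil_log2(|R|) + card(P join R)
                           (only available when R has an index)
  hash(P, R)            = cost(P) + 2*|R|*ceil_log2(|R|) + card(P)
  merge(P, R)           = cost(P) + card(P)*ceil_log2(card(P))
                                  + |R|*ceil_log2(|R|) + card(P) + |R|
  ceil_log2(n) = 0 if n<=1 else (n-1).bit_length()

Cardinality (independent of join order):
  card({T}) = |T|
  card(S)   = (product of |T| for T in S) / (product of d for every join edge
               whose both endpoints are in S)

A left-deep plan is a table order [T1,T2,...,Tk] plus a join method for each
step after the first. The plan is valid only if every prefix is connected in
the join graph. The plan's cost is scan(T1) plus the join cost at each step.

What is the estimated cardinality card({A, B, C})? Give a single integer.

Tables in S: A(80), B(40), C(400)
Edges inside S: C-A(d=5), A-B(d=40)
numerator = 80 * 40 * 400 = 1280000
denominator = 5 * 40 = 200
card(S) = 1280000 / 200 = 6400

6400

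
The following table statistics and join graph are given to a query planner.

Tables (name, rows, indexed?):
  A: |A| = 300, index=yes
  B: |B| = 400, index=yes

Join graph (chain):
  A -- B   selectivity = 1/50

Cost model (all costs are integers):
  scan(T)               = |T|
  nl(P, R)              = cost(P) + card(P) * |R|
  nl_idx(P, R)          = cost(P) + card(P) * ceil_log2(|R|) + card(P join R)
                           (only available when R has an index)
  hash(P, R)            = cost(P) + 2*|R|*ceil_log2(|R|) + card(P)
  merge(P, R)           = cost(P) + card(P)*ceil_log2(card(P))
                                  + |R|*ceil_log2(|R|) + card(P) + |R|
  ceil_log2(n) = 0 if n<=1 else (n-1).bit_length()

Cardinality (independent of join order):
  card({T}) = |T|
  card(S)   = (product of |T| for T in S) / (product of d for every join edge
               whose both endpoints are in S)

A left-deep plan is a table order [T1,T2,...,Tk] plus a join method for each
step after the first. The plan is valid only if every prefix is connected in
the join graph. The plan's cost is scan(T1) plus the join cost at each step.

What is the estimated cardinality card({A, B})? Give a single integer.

Tables in S: A(300), B(400)
Edges inside S: A-B(d=50)
numerator = 300 * 400 = 120000
denominator = 50 = 50
card(S) = 120000 / 50 = 2400

2400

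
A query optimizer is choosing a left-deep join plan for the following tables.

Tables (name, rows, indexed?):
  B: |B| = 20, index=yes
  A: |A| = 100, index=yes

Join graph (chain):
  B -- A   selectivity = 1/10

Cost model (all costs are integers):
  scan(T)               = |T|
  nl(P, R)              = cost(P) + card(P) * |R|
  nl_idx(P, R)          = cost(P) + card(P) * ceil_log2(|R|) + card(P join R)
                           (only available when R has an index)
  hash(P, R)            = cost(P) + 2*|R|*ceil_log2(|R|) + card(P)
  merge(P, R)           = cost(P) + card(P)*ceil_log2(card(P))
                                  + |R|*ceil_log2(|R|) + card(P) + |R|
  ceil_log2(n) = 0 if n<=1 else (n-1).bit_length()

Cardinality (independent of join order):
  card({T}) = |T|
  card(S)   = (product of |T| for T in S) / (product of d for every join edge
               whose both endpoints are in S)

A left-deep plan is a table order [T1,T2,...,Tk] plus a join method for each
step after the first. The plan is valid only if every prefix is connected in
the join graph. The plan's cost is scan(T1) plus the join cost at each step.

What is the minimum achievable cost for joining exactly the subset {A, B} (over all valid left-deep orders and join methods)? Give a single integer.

360

Selinger DP over subsets of {A,B}:
  {B}: scan cost=20, card=20
  {A}: scan cost=100, card=100
  {AB}: card=200; try (A,nl_idx)→360, (B,hash)→400, (B,nl_idx)→800, (A,merge)→940, (B,merge)→1020, (A,hash)→1440 …(+2); best=360 via (A,nl_idx)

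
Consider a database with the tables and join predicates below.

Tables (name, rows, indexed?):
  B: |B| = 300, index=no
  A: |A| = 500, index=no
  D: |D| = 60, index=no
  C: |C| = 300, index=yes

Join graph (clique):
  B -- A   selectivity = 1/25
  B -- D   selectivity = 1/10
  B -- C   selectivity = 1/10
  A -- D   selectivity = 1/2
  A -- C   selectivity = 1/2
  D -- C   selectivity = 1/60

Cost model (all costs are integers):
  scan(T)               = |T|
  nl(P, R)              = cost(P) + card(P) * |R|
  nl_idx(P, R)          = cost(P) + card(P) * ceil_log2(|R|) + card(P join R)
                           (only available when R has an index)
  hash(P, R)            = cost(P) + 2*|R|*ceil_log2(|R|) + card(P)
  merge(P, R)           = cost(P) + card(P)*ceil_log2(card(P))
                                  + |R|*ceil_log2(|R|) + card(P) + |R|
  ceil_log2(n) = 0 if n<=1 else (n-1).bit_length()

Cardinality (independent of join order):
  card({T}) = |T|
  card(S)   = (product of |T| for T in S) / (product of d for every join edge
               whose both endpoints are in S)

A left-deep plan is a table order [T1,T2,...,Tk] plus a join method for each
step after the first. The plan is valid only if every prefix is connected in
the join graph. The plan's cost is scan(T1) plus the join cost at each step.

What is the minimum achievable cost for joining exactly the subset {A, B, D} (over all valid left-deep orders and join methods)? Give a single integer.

12120

Selinger DP over subsets of {A,B,D}:
  {B}: scan cost=300, card=300
  {A}: scan cost=500, card=500
  {D}: scan cost=60, card=60
  {AB}: card=6000; try (B,hash)→6400, (A,merge)→8300, (B,merge)→8500, (A,hash)→9600, (A,nl)→150300, (B,nl)→150500; best=6400 via (B,hash)
  {BD}: card=1800; try (D,hash)→1320, (B,merge)→3480, (D,merge)→3720, (B,hash)→5520, (B,nl)→18060, (D,nl)→18300; best=1320 via (D,hash)
  {AD}: card=15000; try (D,hash)→1720, (A,merge)→5480, (D,merge)→5920, (A,hash)→9120, (A,nl)→30060, (D,nl)→30500; best=1720 via (D,hash)
  {ABD}: card=18000; try (A,hash)→12120, (D,hash)→13120, (B,hash)→22120, (A,merge)→27920, (D,merge)→90820, (B,merge)→229720 …(+3); best=12120 via (A,hash)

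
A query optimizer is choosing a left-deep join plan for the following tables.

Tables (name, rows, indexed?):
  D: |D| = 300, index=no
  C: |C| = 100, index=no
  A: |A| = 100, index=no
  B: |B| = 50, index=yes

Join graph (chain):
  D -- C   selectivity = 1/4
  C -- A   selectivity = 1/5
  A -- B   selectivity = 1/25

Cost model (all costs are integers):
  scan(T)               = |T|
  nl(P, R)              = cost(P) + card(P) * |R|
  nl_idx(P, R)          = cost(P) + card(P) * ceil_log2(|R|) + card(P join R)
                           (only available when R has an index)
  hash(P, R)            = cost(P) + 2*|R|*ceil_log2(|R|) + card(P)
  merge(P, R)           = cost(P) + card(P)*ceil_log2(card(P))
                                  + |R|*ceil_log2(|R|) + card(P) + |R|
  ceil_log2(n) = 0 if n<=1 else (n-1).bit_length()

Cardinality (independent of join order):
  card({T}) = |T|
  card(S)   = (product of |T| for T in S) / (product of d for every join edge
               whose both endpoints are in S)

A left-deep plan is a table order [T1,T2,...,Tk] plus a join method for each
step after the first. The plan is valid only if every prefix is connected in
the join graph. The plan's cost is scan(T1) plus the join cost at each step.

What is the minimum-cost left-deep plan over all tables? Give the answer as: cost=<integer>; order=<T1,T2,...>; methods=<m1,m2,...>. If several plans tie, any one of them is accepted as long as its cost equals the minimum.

Selinger DP (subsets sized 1..n):
  {D}: scan cost=300, card=300
  {C}: scan cost=100, card=100
  {A}: scan cost=100, card=100
  {B}: scan cost=50, card=50
  {CD}: card=7500; try (C,hash)→2000, (D,merge)→3900, (C,merge)→4100, (D,hash)→5600, (D,nl)→30100, (C,nl)→30300; best=2000 via (C,hash)
  {AC}: card=2000; try (C,hash)→1600, (A,hash)→1600, (C,merge)→1700, (A,merge)→1700, (C,nl)→10100, (A,nl)→10100; best=1600 via (C,hash)
  {AB}: card=200; try (B,hash)→800, (B,nl_idx)→900, (A,merge)→1200, (B,merge)→1250, (A,hash)→1500, (A,nl)→5050 …(+1); best=800 via (B,hash)
  {ACD}: card=150000; try (D,hash)→9000, (A,hash)→10900, (D,merge)→28600, (A,merge)→107800, (D,nl)→601600, (A,nl)→752000; best=9000 via (D,hash)
  {ABC}: card=4000; try (C,hash)→2400, (C,merge)→3400, (B,hash)→4200, (B,nl_idx)→17600, (C,nl)→20800, (B,merge)→25950 …(+1); best=2400 via (C,hash)
  {ABCD}: card=300000; try (D,hash)→11800, (D,merge)→57400, (B,hash)→159600, (D,nl)→1202400, (B,nl_idx)→1209000, (B,merge)→2859350 …(+1); best=11800 via (D,hash)

cost=11800; order=A,B,C,D; methods=hash,hash,hash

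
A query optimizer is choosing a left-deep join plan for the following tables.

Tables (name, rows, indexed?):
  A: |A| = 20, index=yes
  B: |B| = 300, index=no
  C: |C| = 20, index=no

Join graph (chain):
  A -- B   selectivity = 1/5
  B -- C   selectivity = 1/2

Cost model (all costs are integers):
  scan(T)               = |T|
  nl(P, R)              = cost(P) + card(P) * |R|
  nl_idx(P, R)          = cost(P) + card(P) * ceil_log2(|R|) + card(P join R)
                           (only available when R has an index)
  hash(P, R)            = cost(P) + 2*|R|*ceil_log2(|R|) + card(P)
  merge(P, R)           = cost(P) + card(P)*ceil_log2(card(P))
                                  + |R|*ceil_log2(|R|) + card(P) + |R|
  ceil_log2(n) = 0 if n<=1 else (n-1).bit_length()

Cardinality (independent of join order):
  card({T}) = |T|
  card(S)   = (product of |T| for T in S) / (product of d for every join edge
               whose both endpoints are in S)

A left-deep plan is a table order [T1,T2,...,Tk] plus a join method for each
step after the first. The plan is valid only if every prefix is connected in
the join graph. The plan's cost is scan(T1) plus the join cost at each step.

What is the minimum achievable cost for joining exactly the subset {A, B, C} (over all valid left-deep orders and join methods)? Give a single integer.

2200

Selinger DP over subsets of {A,B,C}:
  {A}: scan cost=20, card=20
  {B}: scan cost=300, card=300
  {C}: scan cost=20, card=20
  {AB}: card=1200; try (A,hash)→800, (A,nl_idx)→3000, (B,merge)→3140, (A,merge)→3420, (B,hash)→5440, (B,nl)→6020 …(+1); best=800 via (A,hash)
  {BC}: card=3000; try (C,hash)→800, (B,merge)→3140, (C,merge)→3420, (B,hash)→5440, (B,nl)→6020, (C,nl)→6300; best=800 via (C,hash)
  {ABC}: card=12000; try (C,hash)→2200, (A,hash)→4000, (C,merge)→15320, (C,nl)→24800, (A,nl_idx)→27800, (A,merge)→39920 …(+1); best=2200 via (C,hash)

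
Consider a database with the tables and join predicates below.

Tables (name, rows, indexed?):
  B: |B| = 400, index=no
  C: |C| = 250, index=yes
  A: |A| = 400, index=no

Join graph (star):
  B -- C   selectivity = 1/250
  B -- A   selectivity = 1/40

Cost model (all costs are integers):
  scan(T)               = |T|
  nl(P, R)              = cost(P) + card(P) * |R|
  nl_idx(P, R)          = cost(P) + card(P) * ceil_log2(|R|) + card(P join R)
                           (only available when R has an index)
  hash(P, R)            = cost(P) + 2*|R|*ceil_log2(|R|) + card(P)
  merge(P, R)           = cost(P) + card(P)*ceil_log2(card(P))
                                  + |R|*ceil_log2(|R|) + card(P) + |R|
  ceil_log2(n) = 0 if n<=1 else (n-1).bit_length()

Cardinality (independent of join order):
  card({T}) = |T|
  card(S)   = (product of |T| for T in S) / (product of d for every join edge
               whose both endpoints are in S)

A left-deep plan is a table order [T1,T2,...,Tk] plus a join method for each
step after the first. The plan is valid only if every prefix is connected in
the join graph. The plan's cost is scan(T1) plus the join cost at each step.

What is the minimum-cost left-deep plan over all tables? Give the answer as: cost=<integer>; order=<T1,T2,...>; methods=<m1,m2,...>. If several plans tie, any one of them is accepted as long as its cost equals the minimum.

Selinger DP (subsets sized 1..n):
  {B}: scan cost=400, card=400
  {C}: scan cost=250, card=250
  {A}: scan cost=400, card=400
  {BC}: card=400; try (C,nl_idx)→4000, (C,hash)→4800, (B,merge)→6500, (C,merge)→6650, (B,hash)→7700, (B,nl)→100250 …(+1); best=4000 via (C,nl_idx)
  {AB}: card=4000; try (B,hash)→8000, (A,hash)→8000, (B,merge)→8400, (A,merge)→8400, (B,nl)→160400, (A,nl)→160400; best=8000 via (B,hash)
  {ABC}: card=4000; try (A,hash)→11600, (A,merge)→12000, (C,hash)→16000, (C,nl_idx)→44000, (C,merge)→62250, (A,nl)→164000 …(+1); best=11600 via (A,hash)

cost=11600; order=B,C,A; methods=nl_idx,hash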